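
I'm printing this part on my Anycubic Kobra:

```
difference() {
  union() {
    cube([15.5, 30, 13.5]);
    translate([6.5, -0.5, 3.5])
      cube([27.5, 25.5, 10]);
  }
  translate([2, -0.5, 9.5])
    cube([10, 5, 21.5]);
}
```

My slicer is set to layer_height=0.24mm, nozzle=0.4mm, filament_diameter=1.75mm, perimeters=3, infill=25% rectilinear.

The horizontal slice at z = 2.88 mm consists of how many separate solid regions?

At z = 2.88 mm: the 15.5×30 cube contributes its full rectangle; the cube at (6.5, -0.5) is absent (z outside [3.5, 13.5]); Combining (union): only the 15.5×30 cube is present, so the union is just that shape — 1 connected region; the cube at (2, -0.5) is not intersected at this z (z outside [9.5, 31]); Taking the first minus the rest: none of the subtracted shapes is present at this height, so that combined region is unchanged — 1 connected region. The result has 1 disconnected region.

1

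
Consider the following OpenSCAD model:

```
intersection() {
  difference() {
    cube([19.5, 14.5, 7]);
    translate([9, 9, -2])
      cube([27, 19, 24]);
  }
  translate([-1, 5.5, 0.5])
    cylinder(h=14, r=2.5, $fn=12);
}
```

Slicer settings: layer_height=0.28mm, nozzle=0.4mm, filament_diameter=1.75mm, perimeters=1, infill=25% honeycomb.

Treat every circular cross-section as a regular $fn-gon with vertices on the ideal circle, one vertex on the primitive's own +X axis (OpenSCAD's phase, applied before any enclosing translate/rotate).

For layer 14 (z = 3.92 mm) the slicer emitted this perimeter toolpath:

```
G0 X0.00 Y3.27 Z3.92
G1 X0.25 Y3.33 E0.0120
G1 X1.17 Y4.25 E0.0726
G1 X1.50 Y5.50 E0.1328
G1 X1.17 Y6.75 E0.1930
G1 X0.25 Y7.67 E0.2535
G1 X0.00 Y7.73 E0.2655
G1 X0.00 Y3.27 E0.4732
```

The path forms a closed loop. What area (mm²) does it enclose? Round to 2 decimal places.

Apply the shoelace formula to the sequence of (X, Y) vertices; enclosed area = 4.66 mm².

4.66 mm²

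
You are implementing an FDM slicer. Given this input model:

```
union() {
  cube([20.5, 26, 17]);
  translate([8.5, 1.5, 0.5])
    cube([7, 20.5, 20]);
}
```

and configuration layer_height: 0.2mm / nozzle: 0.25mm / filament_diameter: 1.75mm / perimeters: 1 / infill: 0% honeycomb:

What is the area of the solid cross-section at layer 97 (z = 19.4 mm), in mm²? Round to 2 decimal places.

143.50 mm²

At z = 19.4 mm: the cube is absent (z outside [0, 17]); the 7×20.5 cube at (8.5, 1.5) contributes its full rectangle (area 143.50 mm²); Combining (union): only the 7×20.5 cube at (8.5, 1.5) is present, so the union is just that shape — area = 143.50 mm². Overall, the cross-section is a single solid region. Net area = 143.50 mm².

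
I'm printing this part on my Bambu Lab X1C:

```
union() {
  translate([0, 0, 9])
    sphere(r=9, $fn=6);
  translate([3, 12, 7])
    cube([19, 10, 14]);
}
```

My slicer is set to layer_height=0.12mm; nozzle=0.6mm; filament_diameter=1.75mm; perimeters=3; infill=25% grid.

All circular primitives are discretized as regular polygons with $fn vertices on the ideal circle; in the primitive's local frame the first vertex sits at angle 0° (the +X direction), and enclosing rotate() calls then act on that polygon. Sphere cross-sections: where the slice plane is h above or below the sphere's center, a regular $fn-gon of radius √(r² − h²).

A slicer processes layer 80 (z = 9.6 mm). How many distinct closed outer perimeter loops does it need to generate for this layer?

At z = 9.6 mm: the r=9 sphere slices to a regular 6-gon of circumradius 8.980 (√(r²−h²) with h=0.6 from center); the 19×10 cube at (3, 12) contributes its full rectangle; Merging all regions: the 2 present regions are separate (no shared area or edge), so areas and boundary lengths simply add and each stays a separate island — 2 connected regions. The result has 2 disconnected regions.

2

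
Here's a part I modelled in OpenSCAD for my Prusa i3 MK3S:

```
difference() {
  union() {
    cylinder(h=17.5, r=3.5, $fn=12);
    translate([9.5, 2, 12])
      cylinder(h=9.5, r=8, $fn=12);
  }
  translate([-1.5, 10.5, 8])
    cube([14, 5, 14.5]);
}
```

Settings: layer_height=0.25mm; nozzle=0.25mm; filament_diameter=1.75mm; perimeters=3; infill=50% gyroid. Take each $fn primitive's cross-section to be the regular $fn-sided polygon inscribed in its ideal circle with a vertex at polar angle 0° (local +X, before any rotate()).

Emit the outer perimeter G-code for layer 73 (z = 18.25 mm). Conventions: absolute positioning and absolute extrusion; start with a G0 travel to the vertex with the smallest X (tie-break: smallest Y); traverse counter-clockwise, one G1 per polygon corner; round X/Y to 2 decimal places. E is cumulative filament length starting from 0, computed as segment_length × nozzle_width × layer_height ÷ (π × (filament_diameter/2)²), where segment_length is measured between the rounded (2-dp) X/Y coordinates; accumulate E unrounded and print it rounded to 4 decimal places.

At z = 18.25 mm: the cylinder is not intersected at this z (z outside [0, 17.5]); the cylinder at (9.5, 2): section is a regular 12-gon, circumradius r=8; Combining (union): only the r=8 cylinder at (9.5, 2) is present, so the union is just that shape — 1 connected region; the 14×5 cube at (-1.5, 10.5) contributes its full rectangle; After the difference (first − rest): starting from the result so far, the 14×5 cube at (-1.5, 10.5) misses the remaining region (no effect) — 1 connected region. The outline is a single polygon with 12 vertices. Extrusion per mm of travel: 0.25 × 0.25 / (π × 0.875²) = 0.025984. Accumulating E over each segment gives final E = 1.2914.

G0 X1.50 Y2.00 Z18.25
G1 X2.57 Y-2.00 E0.1076
G1 X5.50 Y-4.93 E0.2153
G1 X9.50 Y-6.00 E0.3229
G1 X13.50 Y-4.93 E0.4304
G1 X16.43 Y-2.00 E0.5381
G1 X17.50 Y2.00 E0.6457
G1 X16.43 Y6.00 E0.7533
G1 X13.50 Y8.93 E0.8610
G1 X9.50 Y10.00 E0.9686
G1 X5.50 Y8.93 E1.0762
G1 X2.57 Y6.00 E1.1838
G1 X1.50 Y2.00 E1.2914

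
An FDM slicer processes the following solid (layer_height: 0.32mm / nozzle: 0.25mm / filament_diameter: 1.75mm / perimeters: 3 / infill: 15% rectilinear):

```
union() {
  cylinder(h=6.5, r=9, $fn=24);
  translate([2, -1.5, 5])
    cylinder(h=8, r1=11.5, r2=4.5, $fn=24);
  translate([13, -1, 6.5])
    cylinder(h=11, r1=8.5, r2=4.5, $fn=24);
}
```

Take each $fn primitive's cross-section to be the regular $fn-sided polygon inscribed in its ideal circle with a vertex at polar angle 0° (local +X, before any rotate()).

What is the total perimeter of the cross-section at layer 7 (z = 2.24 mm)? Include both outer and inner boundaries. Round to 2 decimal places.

At z = 2.24 mm: the r=9 cylinder contributes a regular 24-gon of circumradius 9 (perimeter = 2·24·9.000·sin(180°/24) = 56.39 mm); the cone at (2, -1.5) does not reach this height (z outside [5, 13]); the cone at (13, -1) is absent (z outside [6.5, 17.5]); Merging all regions: only the r=9 cylinder is present, so the union is just that shape — boundary = 56.39 mm. Overall, the cross-section is a single solid region. Total boundary length (outer) = 56.39 mm.

56.39 mm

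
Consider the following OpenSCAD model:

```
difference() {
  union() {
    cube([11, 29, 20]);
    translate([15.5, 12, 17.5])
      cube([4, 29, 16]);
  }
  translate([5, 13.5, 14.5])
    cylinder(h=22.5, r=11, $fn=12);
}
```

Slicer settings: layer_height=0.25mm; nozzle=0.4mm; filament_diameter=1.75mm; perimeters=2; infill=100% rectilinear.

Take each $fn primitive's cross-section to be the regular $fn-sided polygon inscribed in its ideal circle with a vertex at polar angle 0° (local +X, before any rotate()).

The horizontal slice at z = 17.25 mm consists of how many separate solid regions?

At z = 17.25 mm: the cube is present — its section is the full 11×29 rectangle; the cube at (15.5, 12) is not intersected at this z (z outside [17.5, 33.5]); Merging all regions: only the 11×29 cube is present, so the union is just that shape — 1 connected region; the r=11 cylinder at (5, 13.5) contributes a regular 12-gon of circumradius 11; After the difference (first − rest): starting from the result so far, the r=11 cylinder at (5, 13.5) partially overlaps it — only the 225.47 mm² overlap (of its 363.00 mm²) is removed, clipping the outline — 2 connected regions. The result has 2 disconnected regions.

2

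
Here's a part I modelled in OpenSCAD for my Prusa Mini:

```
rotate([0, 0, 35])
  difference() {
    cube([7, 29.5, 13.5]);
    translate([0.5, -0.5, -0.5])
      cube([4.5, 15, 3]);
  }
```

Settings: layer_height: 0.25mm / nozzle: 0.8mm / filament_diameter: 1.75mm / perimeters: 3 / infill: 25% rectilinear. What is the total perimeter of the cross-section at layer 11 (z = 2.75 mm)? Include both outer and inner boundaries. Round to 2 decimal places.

At z = 2.75 mm: the cube (footprint 7×29.5) is included at this height (perimeter 73.00 mm); the cube at (0.5, -0.5) is absent (z outside [-0.5, 2.5]); Subtracting the remaining from the first: none of the subtracted shapes is present at this height, so the 7×29.5 cube is unchanged — boundary = 73.00 mm; (rotated 35° about Z; rotation is an isometry so areas/perimeters/island counts are preserved). Overall, the cross-section is a single solid region. Total boundary length (outer) = 73.00 mm.

73.00 mm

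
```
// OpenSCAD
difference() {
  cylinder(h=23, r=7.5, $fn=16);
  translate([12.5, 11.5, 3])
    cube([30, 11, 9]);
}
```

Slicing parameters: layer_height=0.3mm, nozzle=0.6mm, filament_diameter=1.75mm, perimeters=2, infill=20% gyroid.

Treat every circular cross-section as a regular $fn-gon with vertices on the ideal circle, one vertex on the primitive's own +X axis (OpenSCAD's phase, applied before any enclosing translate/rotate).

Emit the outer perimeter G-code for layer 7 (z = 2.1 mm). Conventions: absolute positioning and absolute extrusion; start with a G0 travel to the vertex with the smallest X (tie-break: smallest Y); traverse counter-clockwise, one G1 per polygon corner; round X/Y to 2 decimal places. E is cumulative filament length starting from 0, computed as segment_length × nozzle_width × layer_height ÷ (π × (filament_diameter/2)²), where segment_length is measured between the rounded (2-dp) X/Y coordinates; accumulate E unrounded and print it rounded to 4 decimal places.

G0 X-7.50 Y0.00 Z2.10
G1 X-6.93 Y-2.87 E0.2190
G1 X-5.30 Y-5.30 E0.4379
G1 X-2.87 Y-6.93 E0.6569
G1 X0.00 Y-7.50 E0.8759
G1 X2.87 Y-6.93 E1.0949
G1 X5.30 Y-5.30 E1.3138
G1 X6.93 Y-2.87 E1.5328
G1 X7.50 Y0.00 E1.7518
G1 X6.93 Y2.87 E1.9708
G1 X5.30 Y5.30 E2.1897
G1 X2.87 Y6.93 E2.4087
G1 X0.00 Y7.50 E2.6277
G1 X-2.87 Y6.93 E2.8466
G1 X-5.30 Y5.30 E3.0656
G1 X-6.93 Y2.87 E3.2846
G1 X-7.50 Y0.00 E3.5036

At z = 2.1 mm: the r=7.5 cylinder gives a regular 16-gon of circumradius 7.5 (constant along its height); the cube at (12.5, 11.5) is absent (z outside [3, 12]); Taking the first minus the rest: none of the subtracted shapes is present at this height, so the r=7.5 cylinder is unchanged — 1 connected region. The outline is a single polygon with 16 vertices. Extrusion per mm of travel: 0.6 × 0.3 / (π × 0.875²) = 0.074835. Accumulating E over each segment gives final E = 3.5036.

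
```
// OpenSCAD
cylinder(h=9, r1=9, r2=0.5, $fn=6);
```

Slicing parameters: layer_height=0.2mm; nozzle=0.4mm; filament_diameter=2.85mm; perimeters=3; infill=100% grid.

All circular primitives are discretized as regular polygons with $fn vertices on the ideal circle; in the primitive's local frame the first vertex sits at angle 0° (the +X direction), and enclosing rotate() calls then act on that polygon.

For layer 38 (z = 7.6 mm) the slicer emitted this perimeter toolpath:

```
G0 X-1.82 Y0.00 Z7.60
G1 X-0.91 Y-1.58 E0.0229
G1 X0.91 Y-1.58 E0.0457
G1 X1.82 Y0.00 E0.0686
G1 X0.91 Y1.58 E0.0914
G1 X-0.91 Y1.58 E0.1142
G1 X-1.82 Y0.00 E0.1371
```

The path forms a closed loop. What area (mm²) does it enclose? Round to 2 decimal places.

8.63 mm²

Apply the shoelace formula to the sequence of (X, Y) vertices; enclosed area = 8.63 mm².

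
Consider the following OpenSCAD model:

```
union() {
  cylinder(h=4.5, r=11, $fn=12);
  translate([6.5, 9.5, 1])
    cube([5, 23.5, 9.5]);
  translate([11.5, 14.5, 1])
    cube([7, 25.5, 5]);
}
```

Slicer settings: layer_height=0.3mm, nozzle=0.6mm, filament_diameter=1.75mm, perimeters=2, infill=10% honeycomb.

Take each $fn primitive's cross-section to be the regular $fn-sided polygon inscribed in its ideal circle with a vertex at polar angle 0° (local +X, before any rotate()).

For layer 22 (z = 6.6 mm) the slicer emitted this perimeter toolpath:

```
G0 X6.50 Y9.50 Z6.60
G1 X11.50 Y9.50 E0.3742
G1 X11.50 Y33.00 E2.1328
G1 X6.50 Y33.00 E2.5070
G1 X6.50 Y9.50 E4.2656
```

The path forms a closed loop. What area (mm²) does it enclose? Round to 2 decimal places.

Apply the shoelace formula to the sequence of (X, Y) vertices; enclosed area = 117.50 mm².

117.50 mm²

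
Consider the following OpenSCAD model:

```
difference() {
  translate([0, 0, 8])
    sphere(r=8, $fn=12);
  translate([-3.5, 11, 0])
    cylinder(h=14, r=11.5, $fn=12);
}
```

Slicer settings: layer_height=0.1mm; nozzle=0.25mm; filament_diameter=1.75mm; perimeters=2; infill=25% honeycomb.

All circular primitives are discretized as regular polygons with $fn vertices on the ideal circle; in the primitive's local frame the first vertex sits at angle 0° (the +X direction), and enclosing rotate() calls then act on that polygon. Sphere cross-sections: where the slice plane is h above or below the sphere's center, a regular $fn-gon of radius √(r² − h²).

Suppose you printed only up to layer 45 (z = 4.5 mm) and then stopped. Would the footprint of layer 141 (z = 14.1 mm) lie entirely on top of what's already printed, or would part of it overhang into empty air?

Compare the two slices. At z = 4.5: the sphere: section is a regular 12-gon, circumradius = √(r²−h²) = √(8²−3.5²) = 7.194 (area = (12/2)·7.194²·sin(360°/12) = 155.25 mm²); the r=11.5 cylinder at (-3.5, 11) contributes a regular 12-gon of circumradius 11.5 (area = (12/2)·11.500²·sin(360°/12) = 396.75 mm²); Subtracting the remaining from the first: starting from the r=8 sphere (155.25 mm²), the r=11.5 cylinder at (-3.5, 11) partially overlaps it — only the 62.83 mm² overlap (of its 396.75 mm²) is removed, clipping the outline — area = 92.42 mm². At z = 14.1: the sphere: section is a regular 12-gon, circumradius = √(r²−h²) = √(8²−6.1²) = 5.176 (area = (12/2)·5.176²·sin(360°/12) = 80.37 mm²); the cylinder at (-3.5, 11) is not intersected at this z (z outside [0, 14]); Subtracting the remaining from the first: none of the subtracted shapes is present at this height, so the r=8 sphere is unchanged — area = 80.37 mm². Checking containment: at z = 14.1 the cross-section extends beyond the z = 4.5 cross-section by about 33.50 mm².

part overhangs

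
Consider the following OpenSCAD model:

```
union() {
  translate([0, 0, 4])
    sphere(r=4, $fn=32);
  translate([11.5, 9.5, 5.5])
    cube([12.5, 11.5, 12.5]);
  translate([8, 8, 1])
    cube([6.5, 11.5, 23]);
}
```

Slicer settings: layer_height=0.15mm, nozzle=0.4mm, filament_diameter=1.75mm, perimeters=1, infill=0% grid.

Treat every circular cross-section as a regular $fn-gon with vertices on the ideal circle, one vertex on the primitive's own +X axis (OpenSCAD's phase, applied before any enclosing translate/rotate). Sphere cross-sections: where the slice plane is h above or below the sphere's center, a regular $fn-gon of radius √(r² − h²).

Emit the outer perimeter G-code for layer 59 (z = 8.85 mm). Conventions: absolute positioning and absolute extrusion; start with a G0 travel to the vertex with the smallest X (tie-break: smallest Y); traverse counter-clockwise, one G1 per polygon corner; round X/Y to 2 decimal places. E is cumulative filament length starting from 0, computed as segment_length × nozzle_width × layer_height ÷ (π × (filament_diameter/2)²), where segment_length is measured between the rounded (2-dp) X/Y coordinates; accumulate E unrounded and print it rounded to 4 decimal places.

At z = 8.85 mm: the sphere does not reach this height (|z−center|=4.850 > r=4); the 12.5×11.5 cube at (11.5, 9.5) contributes its full rectangle; the 6.5×11.5 cube at (8, 8) contributes its full rectangle; Merging all regions: the regions partially overlap (shared area 30.00 mm²), so overlapping operands fuse into one piece — 1 connected region. The outline is a single polygon with 8 vertices. Extrusion per mm of travel: 0.4 × 0.15 / (π × 0.875²) = 0.024945. Accumulating E over each segment gives final E = 1.4468.

G0 X8.00 Y8.00 Z8.85
G1 X14.50 Y8.00 E0.1621
G1 X14.50 Y9.50 E0.1996
G1 X24.00 Y9.50 E0.4365
G1 X24.00 Y21.00 E0.7234
G1 X11.50 Y21.00 E1.0352
G1 X11.50 Y19.50 E1.0726
G1 X8.00 Y19.50 E1.1599
G1 X8.00 Y8.00 E1.4468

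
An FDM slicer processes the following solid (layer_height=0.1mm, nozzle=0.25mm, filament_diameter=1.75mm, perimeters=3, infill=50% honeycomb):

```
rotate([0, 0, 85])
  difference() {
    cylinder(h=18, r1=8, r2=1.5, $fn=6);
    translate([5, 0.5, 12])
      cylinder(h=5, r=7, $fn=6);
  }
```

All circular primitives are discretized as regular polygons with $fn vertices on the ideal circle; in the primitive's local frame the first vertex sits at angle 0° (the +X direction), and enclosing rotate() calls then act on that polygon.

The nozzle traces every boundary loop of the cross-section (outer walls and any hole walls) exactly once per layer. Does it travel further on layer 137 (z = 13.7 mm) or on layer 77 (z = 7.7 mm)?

Layer 137 (z = 13.7): the cone contributes a regular 6-gon of circumradius 3.053 (interpolated between r1=8 and r2=1.5 at t=0.761) (perimeter = 2·6·3.053·sin(180°/6) = 18.32 mm); the r=7 cylinder at (5, 0.5) gives a regular 6-gon of circumradius 7 (constant along its height) (perimeter = 2·6·7.000·sin(180°/6) = 42.00 mm); After the difference (first − rest): starting from the cone, the r=7 cylinder at (5, 0.5) partially overlaps it — only the 18.50 mm² overlap (of its 127.31 mm²) is removed, clipping the outline — boundary = 14.32 mm; (whole slice rotated 85° about Z — lengths, areas and connectivity unchanged). So its perimeter = 14.32 mm. Layer 77 (z = 7.7): the cone contributes a regular 6-gon of circumradius 5.219 (interpolated between r1=8 and r2=1.5 at t=0.428) (perimeter = 2·6·5.219·sin(180°/6) = 31.32 mm); the cylinder at (5, 0.5) is not intersected at this z (z outside [12, 17]); Taking the first minus the rest: none of the subtracted shapes is present at this height, so the cone is unchanged — boundary = 31.32 mm; (rotated 85° about Z; rotation is an isometry so areas/perimeters/island counts are preserved). So its perimeter = 31.32 mm. Layer 77 is larger (31.32 vs 14.32 mm).

layer 77 (z = 7.7 mm)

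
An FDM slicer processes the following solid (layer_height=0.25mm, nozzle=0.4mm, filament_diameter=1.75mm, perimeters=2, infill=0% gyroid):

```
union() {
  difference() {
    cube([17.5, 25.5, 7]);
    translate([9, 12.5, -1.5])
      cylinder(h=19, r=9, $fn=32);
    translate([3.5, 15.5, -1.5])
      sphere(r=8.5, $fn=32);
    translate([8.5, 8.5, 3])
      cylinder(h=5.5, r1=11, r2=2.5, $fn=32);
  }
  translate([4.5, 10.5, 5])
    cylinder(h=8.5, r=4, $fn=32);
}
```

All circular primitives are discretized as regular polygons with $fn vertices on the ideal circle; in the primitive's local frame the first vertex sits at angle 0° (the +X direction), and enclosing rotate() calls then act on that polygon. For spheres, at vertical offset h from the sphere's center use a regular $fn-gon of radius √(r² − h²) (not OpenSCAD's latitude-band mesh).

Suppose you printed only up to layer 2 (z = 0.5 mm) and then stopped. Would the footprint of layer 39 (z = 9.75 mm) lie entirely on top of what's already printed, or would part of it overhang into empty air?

Compare the two slices. At z = 0.5: the cube is present — its section is the full 17.5×25.5 rectangle (area 446.25 mm²); the r=9 cylinder at (9, 12.5) contributes a regular 32-gon of circumradius 9 (area = (32/2)·9.000²·sin(360°/32) = 252.84 mm²); the r=8.5 sphere at (3.5, 15.5) slices to a regular 32-gon of circumradius 8.261 (√(r²−h²) with h=2 from center) (area = (32/2)·8.261²·sin(360°/32) = 213.04 mm²); the cone at (8.5, 8.5) does not reach this height (z outside [3, 8.5]); Taking the first minus the rest: starting from the 17.5×25.5 cube (446.25 mm²), the r=9 cylinder at (9, 12.5) partially overlaps it — only the 251.03 mm² overlap (of its 252.84 mm²) is removed, clipping the outline; the r=8.5 sphere at (3.5, 15.5) partially overlaps it — only the 35.59 mm² overlap (of its 213.04 mm²) is removed, clipping the outline — area = 159.62 mm²; the cylinder at (4.5, 10.5) is not intersected at this z (z outside [5, 13.5]); Taking the union: only the result so far is present, so the union is just that shape — area = 159.62 mm². At z = 9.75: the cube is absent (z outside [0, 7]); the r=9 cylinder at (9, 12.5) contributes a regular 32-gon of circumradius 9 (area = (32/2)·9.000²·sin(360°/32) = 252.84 mm²); the sphere at (3.5, 15.5) does not reach this height (|z−center|=11.250 > r=8.5); the cone at (8.5, 8.5) does not reach this height (z outside [3, 8.5]); Subtracting the remaining from the first: the first operand is absent here, so nothing remains; the r=4 cylinder at (4.5, 10.5) contributes a regular 32-gon of circumradius 4 (area = (32/2)·4.000²·sin(360°/32) = 49.94 mm²); Taking the union: only the r=4 cylinder at (4.5, 10.5) is present, so the union is just that shape — area = 49.94 mm². Checking containment: at z = 9.75 the cross-section extends beyond the z = 0.5 cross-section by about 49.94 mm².

part overhangs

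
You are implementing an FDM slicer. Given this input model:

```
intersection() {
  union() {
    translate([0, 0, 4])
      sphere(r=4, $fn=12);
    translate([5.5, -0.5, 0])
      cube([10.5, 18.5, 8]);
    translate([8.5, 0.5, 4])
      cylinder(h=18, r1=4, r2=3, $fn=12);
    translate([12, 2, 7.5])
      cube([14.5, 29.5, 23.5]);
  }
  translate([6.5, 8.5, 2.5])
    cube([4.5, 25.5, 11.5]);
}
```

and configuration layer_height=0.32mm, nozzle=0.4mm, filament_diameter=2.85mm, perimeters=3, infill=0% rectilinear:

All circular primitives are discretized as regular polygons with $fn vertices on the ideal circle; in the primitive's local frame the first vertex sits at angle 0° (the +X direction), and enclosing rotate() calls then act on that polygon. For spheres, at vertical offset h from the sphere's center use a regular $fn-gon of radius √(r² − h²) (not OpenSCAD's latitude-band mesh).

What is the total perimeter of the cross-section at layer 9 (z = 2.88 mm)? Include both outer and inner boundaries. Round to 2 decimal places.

At z = 2.88 mm: the r=4 sphere slices to a regular 12-gon of circumradius 3.840 (√(r²−h²) with h=1.12 from center) (perimeter = 2·12·3.840·sin(180°/12) = 23.85 mm); the cube at (5.5, -0.5) is present — its section is the full 10.5×18.5 rectangle (perimeter 58.00 mm); the cone at (8.5, 0.5) is absent (z outside [4, 22]); the cube at (12, 2) is not intersected at this z (z outside [7.5, 31]); Merging all regions: the 2 present regions are separate (no shared area or edge), so areas and boundary lengths simply add and each stays a separate island — boundary = 81.85 mm; the cube at (6.5, 8.5) is present — its section is the full 4.5×25.5 rectangle (perimeter 60.00 mm); Keeping only the common overlap: the 4.5×25.5 cube at (6.5, 8.5) partially overlaps that combined region; clipping to the common part keeps 42.75 mm² — boundary = 28.00 mm. Overall, the cross-section is a single solid region. Total boundary length (outer) = 28.00 mm.

28.00 mm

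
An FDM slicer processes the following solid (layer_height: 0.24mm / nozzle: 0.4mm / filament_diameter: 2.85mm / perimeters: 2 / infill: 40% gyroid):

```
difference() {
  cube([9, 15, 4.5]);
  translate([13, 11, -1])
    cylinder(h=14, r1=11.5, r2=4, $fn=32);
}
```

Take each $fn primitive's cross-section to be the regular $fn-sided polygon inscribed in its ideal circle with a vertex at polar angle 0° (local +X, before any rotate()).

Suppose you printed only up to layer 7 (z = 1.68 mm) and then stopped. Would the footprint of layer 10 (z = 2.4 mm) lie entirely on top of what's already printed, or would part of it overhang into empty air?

Compare the two slices. At z = 1.68: the 9×15 cube contributes its full rectangle (area 135.00 mm²); the cone at (13, 11): at t=0.191 of its height the radius interpolates to r₁+(r₂−r₁)t = 10.064, giving a regular 32-gon of that circumradius (area = (32/2)·10.064²·sin(360°/32) = 316.17 mm²); After the difference (first − rest): starting from the 9×15 cube (135.00 mm²), the cone at (13, 11) partially overlaps it — only the 63.04 mm² overlap (of its 316.17 mm²) is removed, clipping the outline — area = 71.96 mm². At z = 2.4: the cube (footprint 9×15) is included at this height (area 135.00 mm²); the cone at (13, 11) contributes a regular 32-gon of circumradius 9.679 (interpolated between r1=11.5 and r2=4 at t=0.243) (area = (32/2)·9.679²·sin(360°/32) = 292.40 mm²); After the difference (first − rest): starting from the 9×15 cube (135.00 mm²), the cone at (13, 11) partially overlaps it — only the 57.10 mm² overlap (of its 292.40 mm²) is removed, clipping the outline — area = 77.90 mm². Checking containment: at z = 2.4 the cross-section extends beyond the z = 1.68 cross-section by about 5.94 mm².

part overhangs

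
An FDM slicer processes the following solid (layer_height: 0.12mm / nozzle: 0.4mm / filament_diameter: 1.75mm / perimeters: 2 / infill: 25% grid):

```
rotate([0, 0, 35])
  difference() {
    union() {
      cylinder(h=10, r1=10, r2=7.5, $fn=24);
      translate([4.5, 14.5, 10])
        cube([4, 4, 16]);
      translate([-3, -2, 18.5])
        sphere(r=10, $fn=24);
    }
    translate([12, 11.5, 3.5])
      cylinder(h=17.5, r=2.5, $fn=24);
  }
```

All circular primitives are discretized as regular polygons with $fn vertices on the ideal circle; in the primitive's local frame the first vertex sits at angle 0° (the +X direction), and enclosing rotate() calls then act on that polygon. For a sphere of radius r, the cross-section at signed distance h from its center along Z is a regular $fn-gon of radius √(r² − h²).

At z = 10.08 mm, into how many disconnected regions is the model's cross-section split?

2

At z = 10.08 mm: the cone is absent (z outside [0, 10]); the cube at (4.5, 14.5) is present — its section is the full 4×4 rectangle; the r=10 sphere at (-3, -2) slices to a regular 24-gon of circumradius 5.395 (√(r²−h²) with h=8.42 from center); Combining (union): the 2 present regions are separate (no shared area or edge), so areas and boundary lengths simply add and each stays a separate island — 2 connected regions; the cylinder at (12, 11.5): section is a regular 24-gon, circumradius r=2.5; Taking the first minus the rest: starting from that combined region, the r=2.5 cylinder at (12, 11.5) misses the remaining region (no effect) — 2 connected regions; (rotated 35° about Z; rotation is an isometry so areas/perimeters/island counts are preserved). The result has 2 disconnected regions.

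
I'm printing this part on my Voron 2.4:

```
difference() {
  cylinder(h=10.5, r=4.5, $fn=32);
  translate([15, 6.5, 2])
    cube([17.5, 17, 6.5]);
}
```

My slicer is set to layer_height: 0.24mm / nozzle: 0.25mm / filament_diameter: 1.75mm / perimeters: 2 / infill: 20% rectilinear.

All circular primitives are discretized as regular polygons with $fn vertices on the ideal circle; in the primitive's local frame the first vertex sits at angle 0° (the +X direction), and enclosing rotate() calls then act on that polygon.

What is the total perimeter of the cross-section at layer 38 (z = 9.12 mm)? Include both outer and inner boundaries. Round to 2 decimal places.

At z = 9.12 mm: the cylinder: section is a regular 32-gon, circumradius r=4.5 (perimeter = 2·32·4.500·sin(180°/32) = 28.23 mm); the cube at (15, 6.5) is not intersected at this z (z outside [2, 8.5]); After the difference (first − rest): none of the subtracted shapes is present at this height, so the r=4.5 cylinder is unchanged — boundary = 28.23 mm. Overall, the cross-section is a single solid region. Total boundary length (outer) = 28.23 mm.

28.23 mm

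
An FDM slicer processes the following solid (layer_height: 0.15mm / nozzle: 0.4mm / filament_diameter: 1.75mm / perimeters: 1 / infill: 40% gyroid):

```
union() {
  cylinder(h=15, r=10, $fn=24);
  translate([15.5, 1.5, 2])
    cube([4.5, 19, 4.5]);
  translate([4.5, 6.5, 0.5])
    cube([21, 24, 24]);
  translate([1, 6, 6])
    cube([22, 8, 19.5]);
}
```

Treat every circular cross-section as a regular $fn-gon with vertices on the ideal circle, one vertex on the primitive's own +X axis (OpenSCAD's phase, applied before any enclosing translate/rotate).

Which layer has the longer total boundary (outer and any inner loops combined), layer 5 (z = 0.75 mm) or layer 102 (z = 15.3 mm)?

layer 5 (z = 0.75 mm)

Layer 5 (z = 0.75): the r=10 cylinder gives a regular 24-gon of circumradius 10 (constant along its height) (perimeter = 2·24·10.000·sin(180°/24) = 62.65 mm); the cube at (15.5, 1.5) is not intersected at this z (z outside [2, 6.5]); the cube at (4.5, 6.5) (footprint 21×24) is included at this height (perimeter 90.00 mm); the cube at (1, 6) is absent (z outside [6, 25.5]); Taking the union: the regions partially overlap (shared area 4.09 mm²), so the edge portions inside another operand are dropped and the merged outline is re-measured after clipping — boundary = 143.40 mm. So its perimeter = 143.40 mm. Layer 102 (z = 15.3): the cylinder is absent (z outside [0, 15]); the cube at (15.5, 1.5) does not reach this height (z outside [2, 6.5]); the cube at (4.5, 6.5) (footprint 21×24) is included at this height (perimeter 90.00 mm); the cube at (1, 6) is present — its section is the full 22×8 rectangle (perimeter 60.00 mm); Merging all regions: the regions partially overlap (shared area 138.75 mm²), so the edge portions inside another operand are dropped and the merged outline is re-measured after clipping — boundary = 98.00 mm. So its perimeter = 98.00 mm. Layer 5 is larger (143.40 vs 98.00 mm).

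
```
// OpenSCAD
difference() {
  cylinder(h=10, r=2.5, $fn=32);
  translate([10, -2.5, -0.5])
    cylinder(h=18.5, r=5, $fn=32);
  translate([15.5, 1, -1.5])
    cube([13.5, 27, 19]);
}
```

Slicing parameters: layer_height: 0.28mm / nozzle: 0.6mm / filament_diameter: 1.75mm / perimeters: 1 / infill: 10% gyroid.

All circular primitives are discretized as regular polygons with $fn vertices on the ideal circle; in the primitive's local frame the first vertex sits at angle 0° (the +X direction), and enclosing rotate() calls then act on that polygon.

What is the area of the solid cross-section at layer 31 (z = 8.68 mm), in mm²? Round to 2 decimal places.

19.51 mm²

At z = 8.68 mm: the cylinder: section is a regular 32-gon, circumradius r=2.5 (area = (32/2)·2.500²·sin(360°/32) = 19.51 mm²); the r=5 cylinder at (10, -2.5) gives a regular 32-gon of circumradius 5 (constant along its height) (area = (32/2)·5.000²·sin(360°/32) = 78.04 mm²); the cube at (15.5, 1) is present — its section is the full 13.5×27 rectangle (area 364.50 mm²); Subtracting the remaining from the first: starting from the r=2.5 cylinder (19.51 mm²), the r=5 cylinder at (10, -2.5) misses the remaining region (no effect); the 13.5×27 cube at (15.5, 1) misses the remaining region (no effect) — area = 19.51 mm². Overall, the cross-section is a single solid region. Net area = 19.51 mm².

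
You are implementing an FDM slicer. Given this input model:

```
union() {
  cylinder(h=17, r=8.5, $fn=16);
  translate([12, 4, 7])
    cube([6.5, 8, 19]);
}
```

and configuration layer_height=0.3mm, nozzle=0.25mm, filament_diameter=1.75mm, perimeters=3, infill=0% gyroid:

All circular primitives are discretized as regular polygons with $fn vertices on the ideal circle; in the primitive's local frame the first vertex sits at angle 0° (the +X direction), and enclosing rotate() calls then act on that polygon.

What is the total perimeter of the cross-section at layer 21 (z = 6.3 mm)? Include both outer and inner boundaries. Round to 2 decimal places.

At z = 6.3 mm: the r=8.5 cylinder contributes a regular 16-gon of circumradius 8.5 (perimeter = 2·16·8.500·sin(180°/16) = 53.06 mm); the cube at (12, 4) is absent (z outside [7, 26]); Taking the union: only the r=8.5 cylinder is present, so the union is just that shape — boundary = 53.06 mm. Overall, the cross-section is a single solid region. Total boundary length (outer) = 53.06 mm.

53.06 mm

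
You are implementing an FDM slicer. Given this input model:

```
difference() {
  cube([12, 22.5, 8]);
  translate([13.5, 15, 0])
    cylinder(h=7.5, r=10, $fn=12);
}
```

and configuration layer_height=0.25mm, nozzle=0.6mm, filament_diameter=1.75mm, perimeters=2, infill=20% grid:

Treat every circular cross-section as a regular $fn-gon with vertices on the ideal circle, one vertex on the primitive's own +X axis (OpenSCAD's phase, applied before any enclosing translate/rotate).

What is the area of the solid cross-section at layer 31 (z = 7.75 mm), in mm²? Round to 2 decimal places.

270.00 mm²

At z = 7.75 mm: the cube (footprint 12×22.5) is included at this height (area 270.00 mm²); the cylinder at (13.5, 15) does not reach this height (z outside [0, 7.5]); After the difference (first − rest): none of the subtracted shapes is present at this height, so the 12×22.5 cube is unchanged — area = 270.00 mm². Overall, the cross-section is a single solid region. Net area = 270.00 mm².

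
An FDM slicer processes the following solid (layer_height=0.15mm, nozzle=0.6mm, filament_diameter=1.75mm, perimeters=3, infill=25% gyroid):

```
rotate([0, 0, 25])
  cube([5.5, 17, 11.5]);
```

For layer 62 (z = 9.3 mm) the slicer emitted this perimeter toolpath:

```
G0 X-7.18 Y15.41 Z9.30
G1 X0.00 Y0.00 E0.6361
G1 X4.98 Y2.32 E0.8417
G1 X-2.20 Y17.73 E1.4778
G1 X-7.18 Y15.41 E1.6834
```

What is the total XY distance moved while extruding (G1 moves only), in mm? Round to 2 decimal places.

Sum the Euclidean lengths of each G1 segment: total = 44.99 mm.

44.99 mm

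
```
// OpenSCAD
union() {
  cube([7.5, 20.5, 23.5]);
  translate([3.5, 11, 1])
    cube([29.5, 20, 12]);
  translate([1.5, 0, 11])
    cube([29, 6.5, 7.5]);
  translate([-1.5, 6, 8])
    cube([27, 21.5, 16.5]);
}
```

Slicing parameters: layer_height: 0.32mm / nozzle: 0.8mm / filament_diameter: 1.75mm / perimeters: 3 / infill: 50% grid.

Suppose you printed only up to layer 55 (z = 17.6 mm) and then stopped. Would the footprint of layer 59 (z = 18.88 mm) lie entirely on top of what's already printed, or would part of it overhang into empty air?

entirely on top

Compare the two slices. At z = 17.6: the cube (footprint 7.5×20.5) is included at this height (area 153.75 mm²); the cube at (3.5, 11) does not reach this height (z outside [1, 13]); the cube at (1.5, 0) (footprint 29×6.5) is included at this height (area 188.50 mm²); the cube at (-1.5, 6) (footprint 27×21.5) is included at this height (area 580.50 mm²); Combining (union): the regions partially overlap — summed areas 922.75 mm² minus the doubly-counted overlap 156.75 mm² gives 766.00 mm² — area = 766.00 mm². At z = 18.88: the 7.5×20.5 cube contributes its full rectangle (area 153.75 mm²); the cube at (3.5, 11) does not reach this height (z outside [1, 13]); the cube at (1.5, 0) is absent (z outside [11, 18.5]); the cube at (-1.5, 6) (footprint 27×21.5) is included at this height (area 580.50 mm²); Merging all regions: the regions partially overlap — summed areas 734.25 mm² minus the doubly-counted overlap 108.75 mm² gives 625.50 mm² — area = 625.50 mm². Checking containment: the cross-section at z = 18.88 is a subset of the cross-section at z = 17.6.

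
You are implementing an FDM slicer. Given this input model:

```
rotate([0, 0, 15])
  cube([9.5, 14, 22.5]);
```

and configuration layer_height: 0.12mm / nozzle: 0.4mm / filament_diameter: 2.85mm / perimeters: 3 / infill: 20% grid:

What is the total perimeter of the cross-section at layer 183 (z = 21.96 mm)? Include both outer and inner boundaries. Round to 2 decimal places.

At z = 21.96 mm: the cube is present — its section is the full 9.5×14 rectangle (perimeter 47.00 mm); (whole slice rotated 15° about Z — lengths, areas and connectivity unchanged). Overall, the cross-section is a single solid region. Total boundary length (outer) = 47.00 mm.

47.00 mm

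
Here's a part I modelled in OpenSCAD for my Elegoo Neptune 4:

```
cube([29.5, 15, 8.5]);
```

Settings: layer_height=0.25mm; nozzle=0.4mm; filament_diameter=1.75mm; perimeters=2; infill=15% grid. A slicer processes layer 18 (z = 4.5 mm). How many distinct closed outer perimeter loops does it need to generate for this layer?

1

At z = 4.5 mm: the cube (footprint 29.5×15) is included at this height. The result has 1 disconnected region.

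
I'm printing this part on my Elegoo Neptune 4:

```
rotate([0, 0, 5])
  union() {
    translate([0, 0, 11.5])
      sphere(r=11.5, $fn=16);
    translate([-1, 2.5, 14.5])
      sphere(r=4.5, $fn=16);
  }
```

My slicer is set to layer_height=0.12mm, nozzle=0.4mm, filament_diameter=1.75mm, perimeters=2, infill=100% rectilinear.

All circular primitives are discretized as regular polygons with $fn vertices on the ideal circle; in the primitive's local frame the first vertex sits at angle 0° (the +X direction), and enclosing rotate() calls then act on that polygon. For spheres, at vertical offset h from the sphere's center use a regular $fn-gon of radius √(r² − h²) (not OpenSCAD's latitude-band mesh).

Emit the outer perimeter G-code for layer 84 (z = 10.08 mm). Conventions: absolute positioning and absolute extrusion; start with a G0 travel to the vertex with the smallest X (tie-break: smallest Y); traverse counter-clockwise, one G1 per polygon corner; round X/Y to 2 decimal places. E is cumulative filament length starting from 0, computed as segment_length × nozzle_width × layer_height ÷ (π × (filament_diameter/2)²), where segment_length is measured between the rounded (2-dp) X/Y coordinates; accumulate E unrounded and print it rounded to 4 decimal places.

At z = 10.08 mm: the r=11.5 sphere contributes a regular 16-gon of circumradius √(11.5²−1.42²) = 11.412; the r=4.5 sphere at (-1, 2.5) contributes a regular 16-gon of circumradius √(4.5²−4.42²) = 0.845; Merging all regions: the r=4.5 sphere at (-1, 2.5) lies entirely inside the r=11.5 sphere, so the union is just the r=11.5 sphere — 1 connected region; (whole slice rotated 5° about Z — lengths, areas and connectivity unchanged). The outline is a single polygon with 16 vertices. Extrusion per mm of travel: 0.4 × 0.12 / (π × 0.875²) = 0.019956. Accumulating E over each segment gives final E = 1.4216.

G0 X-11.37 Y-0.99 Z10.08
G1 X-10.12 Y-5.27 E0.0890
G1 X-7.34 Y-8.74 E0.1777
G1 X-3.43 Y-10.88 E0.2667
G1 X0.99 Y-11.37 E0.3554
G1 X5.27 Y-10.12 E0.4444
G1 X8.74 Y-7.34 E0.5331
G1 X10.88 Y-3.43 E0.6221
G1 X11.37 Y0.99 E0.7108
G1 X10.12 Y5.27 E0.7998
G1 X7.34 Y8.74 E0.8885
G1 X3.43 Y10.88 E0.9775
G1 X-0.99 Y11.37 E1.0662
G1 X-5.27 Y10.12 E1.1552
G1 X-8.74 Y7.34 E1.2439
G1 X-10.88 Y3.43 E1.3329
G1 X-11.37 Y-0.99 E1.4216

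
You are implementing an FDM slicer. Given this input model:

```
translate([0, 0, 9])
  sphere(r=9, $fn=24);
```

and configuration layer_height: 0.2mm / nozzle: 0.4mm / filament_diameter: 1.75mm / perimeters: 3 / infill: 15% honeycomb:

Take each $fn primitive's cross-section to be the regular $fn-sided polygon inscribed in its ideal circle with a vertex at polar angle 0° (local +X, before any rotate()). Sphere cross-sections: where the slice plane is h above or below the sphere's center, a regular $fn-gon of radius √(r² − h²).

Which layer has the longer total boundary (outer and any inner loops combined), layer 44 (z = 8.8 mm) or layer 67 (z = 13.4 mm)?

Layer 44 (z = 8.8): the sphere: section is a regular 24-gon, circumradius = √(r²−h²) = √(9²−0.2²) = 8.998 (perimeter = 2·24·8.998·sin(180°/24) = 56.37 mm). So its perimeter = 56.37 mm. Layer 67 (z = 13.4): the r=9 sphere contributes a regular 24-gon of circumradius √(9²−4.4²) = 7.851 (perimeter = 2·24·7.851·sin(180°/24) = 49.19 mm). So its perimeter = 49.19 mm. Layer 44 is larger (56.37 vs 49.19 mm).

layer 44 (z = 8.8 mm)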